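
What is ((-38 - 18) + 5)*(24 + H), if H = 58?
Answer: -4182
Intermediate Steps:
((-38 - 18) + 5)*(24 + H) = ((-38 - 18) + 5)*(24 + 58) = (-56 + 5)*82 = -51*82 = -4182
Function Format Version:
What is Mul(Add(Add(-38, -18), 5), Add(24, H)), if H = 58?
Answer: -4182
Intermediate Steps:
Mul(Add(Add(-38, -18), 5), Add(24, H)) = Mul(Add(Add(-38, -18), 5), Add(24, 58)) = Mul(Add(-56, 5), 82) = Mul(-51, 82) = -4182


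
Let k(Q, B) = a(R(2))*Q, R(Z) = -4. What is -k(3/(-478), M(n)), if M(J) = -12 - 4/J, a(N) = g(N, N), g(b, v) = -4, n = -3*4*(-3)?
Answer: -6/239 ≈ -0.025105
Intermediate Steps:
n = 36 (n = -12*(-3) = 36)
a(N) = -4
k(Q, B) = -4*Q
-k(3/(-478), M(n)) = -(-4)*3/(-478) = -(-4)*3*(-1/478) = -(-4)*(-3)/478 = -1*6/239 = -6/239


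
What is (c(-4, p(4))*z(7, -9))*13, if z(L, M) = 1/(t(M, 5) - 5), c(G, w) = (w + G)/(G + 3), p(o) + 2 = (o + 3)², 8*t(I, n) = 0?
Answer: 559/5 ≈ 111.80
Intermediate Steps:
t(I, n) = 0 (t(I, n) = (⅛)*0 = 0)
p(o) = -2 + (3 + o)² (p(o) = -2 + (o + 3)² = -2 + (3 + o)²)
c(G, w) = (G + w)/(3 + G)
z(L, M) = -⅕ (z(L, M) = 1/(0 - 5) = 1/(-5) = -⅕)
(c(-4, p(4))*z(7, -9))*13 = (((-4 + (-2 + (3 + 4)²))/(3 - 4))*(-⅕))*13 = (((-4 + (-2 + 7²))/(-1))*(-⅕))*13 = (-(-4 + (-2 + 49))*(-⅕))*13 = (-(-4 + 47)*(-⅕))*13 = (-1*43*(-⅕))*13 = -43*(-⅕)*13 = (43/5)*13 = 559/5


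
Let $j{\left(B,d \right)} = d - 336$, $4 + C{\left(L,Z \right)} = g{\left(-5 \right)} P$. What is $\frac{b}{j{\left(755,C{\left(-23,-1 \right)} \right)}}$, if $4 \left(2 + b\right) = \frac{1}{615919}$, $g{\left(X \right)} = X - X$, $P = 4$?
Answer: $\frac{4927351}{837649840} \approx 0.0058824$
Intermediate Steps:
$g{\left(X \right)} = 0$
$b = - \frac{4927351}{2463676}$ ($b = -2 + \frac{1}{4 \cdot 615919} = -2 + \frac{1}{4} \cdot \frac{1}{615919} = -2 + \frac{1}{2463676} = - \frac{4927351}{2463676} \approx -2.0$)
$C{\left(L,Z \right)} = -4$ ($C{\left(L,Z \right)} = -4 + 0 \cdot 4 = -4 + 0 = -4$)
$j{\left(B,d \right)} = -336 + d$
$\frac{b}{j{\left(755,C{\left(-23,-1 \right)} \right)}} = - \frac{4927351}{2463676 \left(-336 - 4\right)} = - \frac{4927351}{2463676 \left(-340\right)} = \left(- \frac{4927351}{2463676}\right) \left(- \frac{1}{340}\right) = \frac{4927351}{837649840}$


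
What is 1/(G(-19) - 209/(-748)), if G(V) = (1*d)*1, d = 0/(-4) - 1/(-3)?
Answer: 204/125 ≈ 1.6320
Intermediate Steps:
d = 1/3 (d = 0*(-1/4) - 1*(-1/3) = 0 + 1/3 = 1/3 ≈ 0.33333)
G(V) = 1/3 (G(V) = (1*(1/3))*1 = (1/3)*1 = 1/3)
1/(G(-19) - 209/(-748)) = 1/(1/3 - 209/(-748)) = 1/(1/3 - 209*(-1/748)) = 1/(1/3 + 19/68) = 1/(125/204) = 204/125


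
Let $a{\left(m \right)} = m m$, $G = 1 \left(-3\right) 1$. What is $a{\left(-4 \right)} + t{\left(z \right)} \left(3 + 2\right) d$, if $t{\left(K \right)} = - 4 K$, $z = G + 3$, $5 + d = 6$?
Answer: $16$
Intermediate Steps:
$d = 1$ ($d = -5 + 6 = 1$)
$G = -3$ ($G = \left(-3\right) 1 = -3$)
$z = 0$ ($z = -3 + 3 = 0$)
$a{\left(m \right)} = m^{2}$
$a{\left(-4 \right)} + t{\left(z \right)} \left(3 + 2\right) d = \left(-4\right)^{2} + \left(-4\right) 0 \left(3 + 2\right) 1 = 16 + 0 \cdot 5 \cdot 1 = 16 + 0 \cdot 1 = 16 + 0 = 16$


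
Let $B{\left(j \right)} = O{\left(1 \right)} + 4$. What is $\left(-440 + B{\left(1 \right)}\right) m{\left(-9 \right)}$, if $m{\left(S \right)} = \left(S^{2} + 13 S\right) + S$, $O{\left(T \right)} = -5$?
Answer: $19845$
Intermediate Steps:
$B{\left(j \right)} = -1$ ($B{\left(j \right)} = -5 + 4 = -1$)
$m{\left(S \right)} = S^{2} + 14 S$
$\left(-440 + B{\left(1 \right)}\right) m{\left(-9 \right)} = \left(-440 - 1\right) \left(- 9 \left(14 - 9\right)\right) = - 441 \left(\left(-9\right) 5\right) = \left(-441\right) \left(-45\right) = 19845$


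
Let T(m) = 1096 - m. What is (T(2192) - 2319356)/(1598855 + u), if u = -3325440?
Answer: 2320452/1726585 ≈ 1.3440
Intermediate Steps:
(T(2192) - 2319356)/(1598855 + u) = ((1096 - 1*2192) - 2319356)/(1598855 - 3325440) = ((1096 - 2192) - 2319356)/(-1726585) = (-1096 - 2319356)*(-1/1726585) = -2320452*(-1/1726585) = 2320452/1726585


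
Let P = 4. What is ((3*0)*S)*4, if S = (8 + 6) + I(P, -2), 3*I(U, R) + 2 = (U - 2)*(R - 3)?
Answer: 0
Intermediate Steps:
I(U, R) = -⅔ + (-3 + R)*(-2 + U)/3 (I(U, R) = -⅔ + ((U - 2)*(R - 3))/3 = -⅔ + ((-2 + U)*(-3 + R))/3 = -⅔ + ((-3 + R)*(-2 + U))/3 = -⅔ + (-3 + R)*(-2 + U)/3)
S = 10 (S = (8 + 6) + (4/3 - 1*4 - ⅔*(-2) + (⅓)*(-2)*4) = 14 + (4/3 - 4 + 4/3 - 8/3) = 14 - 4 = 10)
((3*0)*S)*4 = ((3*0)*10)*4 = (0*10)*4 = 0*4 = 0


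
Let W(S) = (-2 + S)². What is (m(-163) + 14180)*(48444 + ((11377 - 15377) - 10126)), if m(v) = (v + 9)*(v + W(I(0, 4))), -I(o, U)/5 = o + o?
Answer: 1326939788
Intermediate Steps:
I(o, U) = -10*o (I(o, U) = -5*(o + o) = -10*o)
m(v) = (4 + v)*(9 + v) (m(v) = (v + 9)*(v + (-2 - 10*0)²) = (9 + v)*(v + (-2 + 0)²) = (9 + v)*(v + (-2)²) = (9 + v)*(v + 4) = (9 + v)*(4 + v) = (4 + v)*(9 + v))
(m(-163) + 14180)*(48444 + ((11377 - 15377) - 10126)) = ((36 + (-163)² + 13*(-163)) + 14180)*(48444 + ((11377 - 15377) - 10126)) = ((36 + 26569 - 2119) + 14180)*(48444 + (-4000 - 10126)) = (24486 + 14180)*(48444 - 14126) = 38666*34318 = 1326939788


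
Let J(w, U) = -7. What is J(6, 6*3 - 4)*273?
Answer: -1911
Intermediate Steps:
J(6, 6*3 - 4)*273 = -7*273 = -1911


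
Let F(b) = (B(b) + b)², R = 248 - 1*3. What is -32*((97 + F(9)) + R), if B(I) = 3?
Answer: -15552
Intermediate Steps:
R = 245 (R = 248 - 3 = 245)
F(b) = (3 + b)²
-32*((97 + F(9)) + R) = -32*((97 + (3 + 9)²) + 245) = -32*((97 + 12²) + 245) = -32*((97 + 144) + 245) = -32*(241 + 245) = -32*486 = -15552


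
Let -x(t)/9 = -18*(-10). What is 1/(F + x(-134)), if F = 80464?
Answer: 1/78844 ≈ 1.2683e-5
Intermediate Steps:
x(t) = -1620 (x(t) = -(-162)*(-10) = -9*180 = -1620)
1/(F + x(-134)) = 1/(80464 - 1620) = 1/78844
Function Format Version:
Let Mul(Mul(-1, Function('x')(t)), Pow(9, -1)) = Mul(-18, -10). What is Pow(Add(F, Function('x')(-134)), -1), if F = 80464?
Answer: Rational(1, 78844) ≈ 1.2683e-5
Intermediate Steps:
Function('x')(t) = -1620 (Function('x')(t) = Mul(-9, Mul(-18, -10)) = Mul(-9, 180) = -1620)
Pow(Add(F, Function('x')(-134)), -1) = Pow(Add(80464, -1620), -1) = Pow(78844, -1) = Rational(1, 78844)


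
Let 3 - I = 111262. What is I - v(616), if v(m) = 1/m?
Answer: -68535545/616 ≈ -1.1126e+5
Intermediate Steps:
I = -111259 (I = 3 - 1*111262 = 3 - 111262 = -111259)
I - v(616) = -111259 - 1/616 = -68535545/616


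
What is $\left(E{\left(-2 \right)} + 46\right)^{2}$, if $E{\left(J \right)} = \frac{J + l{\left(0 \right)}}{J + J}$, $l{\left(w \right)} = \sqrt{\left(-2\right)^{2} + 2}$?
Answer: $\frac{\left(186 - \sqrt{6}\right)^{2}}{16} \approx 2105.7$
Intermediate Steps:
$l{\left(w \right)} = \sqrt{6}$ ($l{\left(w \right)} = \sqrt{4 + 2} = \sqrt{6}$)
$E{\left(J \right)} = \frac{J + \sqrt{6}}{2 J}$ ($E{\left(J \right)} = \frac{J + \sqrt{6}}{J + J} = \frac{J + \sqrt{6}}{2 J}$)
$\left(E{\left(-2 \right)} + 46\right)^{2} = \left(\frac{-2 + \sqrt{6}}{2 \left(-2\right)} + 46\right)^{2} = \left(\frac{1}{2} \left(- \frac{1}{2}\right) \left(-2 + \sqrt{6}\right) + 46\right)^{2} = \left(\left(\frac{1}{2} - \frac{\sqrt{6}}{4}\right) + 46\right)^{2} = \left(\frac{93}{2} - \frac{\sqrt{6}}{4}\right)^{2}$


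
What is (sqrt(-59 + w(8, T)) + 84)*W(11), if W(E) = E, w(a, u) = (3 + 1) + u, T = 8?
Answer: 924 + 11*I*sqrt(47) ≈ 924.0 + 75.412*I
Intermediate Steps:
w(a, u) = 4 + u
(sqrt(-59 + w(8, T)) + 84)*W(11) = (sqrt(-59 + (4 + 8)) + 84)*11 = (sqrt(-59 + 12) + 84)*11 = (sqrt(-47) + 84)*11 = (I*sqrt(47) + 84)*11 = (84 + I*sqrt(47))*11 = 924 + 11*I*sqrt(47)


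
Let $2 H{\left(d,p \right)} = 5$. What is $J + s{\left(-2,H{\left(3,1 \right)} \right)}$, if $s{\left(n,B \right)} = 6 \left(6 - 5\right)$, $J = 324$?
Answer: $330$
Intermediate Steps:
$H{\left(d,p \right)} = \frac{5}{2}$ ($H{\left(d,p \right)} = \frac{1}{2} \cdot 5 = \frac{5}{2}$)
$s{\left(n,B \right)} = 6$ ($s{\left(n,B \right)} = 6 \cdot 1 = 6$)
$J + s{\left(-2,H{\left(3,1 \right)} \right)} = 324 + 6 = 330$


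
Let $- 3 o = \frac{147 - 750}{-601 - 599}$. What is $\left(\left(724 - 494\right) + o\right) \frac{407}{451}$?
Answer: $\frac{3401521}{16400} \approx 207.41$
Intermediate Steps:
$o = - \frac{67}{400}$ ($o = - \frac{\left(147 - 750\right) \frac{1}{-601 - 599}}{3} = - \frac{\left(-603\right) \frac{1}{-1200}}{3} = - \frac{\left(-603\right) \left(- \frac{1}{1200}\right)}{3} = \left(- \frac{1}{3}\right) \frac{201}{400} = - \frac{67}{400} \approx -0.1675$)
$\left(\left(724 - 494\right) + o\right) \frac{407}{451} = \left(\left(724 - 494\right) - \frac{67}{400}\right) \frac{407}{451} = \left(\left(724 - 494\right) - \frac{67}{400}\right) 407 \cdot \frac{1}{451} = \left(230 - \frac{67}{400}\right) \frac{37}{41} = \frac{91933}{400} \cdot \frac{37}{41} = \frac{3401521}{16400}$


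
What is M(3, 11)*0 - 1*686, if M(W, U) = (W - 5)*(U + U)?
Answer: -686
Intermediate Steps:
M(W, U) = 2*U*(-5 + W) (M(W, U) = (-5 + W)*(2*U) = 2*U*(-5 + W))
M(3, 11)*0 - 1*686 = (2*11*(-5 + 3))*0 - 1*686 = (2*11*(-2))*0 - 686 = -44*0 - 686 = 0 - 686 = -686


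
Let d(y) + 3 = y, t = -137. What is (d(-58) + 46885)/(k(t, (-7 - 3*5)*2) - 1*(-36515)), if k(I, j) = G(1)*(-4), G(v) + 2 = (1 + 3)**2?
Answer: 15608/12153 ≈ 1.2843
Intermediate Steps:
G(v) = 14 (G(v) = -2 + (1 + 3)**2 = -2 + 4**2 = -2 + 16 = 14)
d(y) = -3 + y
k(I, j) = -56 (k(I, j) = 14*(-4) = -56)
(d(-58) + 46885)/(k(t, (-7 - 3*5)*2) - 1*(-36515)) = ((-3 - 58) + 46885)/(-56 - 1*(-36515)) = (-61 + 46885)/(-56 + 36515) = 46824/36459 = 46824*(1/36459) = 15608/12153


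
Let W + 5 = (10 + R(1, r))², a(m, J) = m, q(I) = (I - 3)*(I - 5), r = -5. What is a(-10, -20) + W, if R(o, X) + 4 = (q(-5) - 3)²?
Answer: 35224210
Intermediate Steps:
q(I) = (-5 + I)*(-3 + I) (q(I) = (-3 + I)*(-5 + I) = (-5 + I)*(-3 + I))
R(o, X) = 5925 (R(o, X) = -4 + ((15 + (-5)² - 8*(-5)) - 3)² = -4 + ((15 + 25 + 40) - 3)² = -4 + (80 - 3)² = -4 + 77² = -4 + 5929 = 5925)
W = 35224220 (W = -5 + (10 + 5925)² = -5 + 5935² = -5 + 35224225 = 35224220)
a(-10, -20) + W = -10 + 35224220 = 35224210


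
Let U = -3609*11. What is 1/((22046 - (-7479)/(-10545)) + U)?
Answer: -3515/62052788 ≈ -5.6645e-5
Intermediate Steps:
U = -39699
1/((22046 - (-7479)/(-10545)) + U) = 1/((22046 - (-7479)/(-10545)) - 39699) = 1/((22046 - (-7479)*(-1)/10545) - 39699) = 1/((22046 - 1*2493/3515) - 39699) = 1/((22046 - 2493/3515) - 39699) = 1/(77489197/3515 - 39699) = 1/(-62052788/3515) = -3515/62052788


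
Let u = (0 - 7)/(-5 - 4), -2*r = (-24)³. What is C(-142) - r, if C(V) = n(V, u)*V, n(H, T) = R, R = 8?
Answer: -8048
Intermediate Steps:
r = 6912 (r = -½*(-24)³ = -½*(-13824) = 6912)
u = 7/9 (u = -7/(-9) = -7*(-⅑) = 7/9 ≈ 0.77778)
n(H, T) = 8
C(V) = 8*V
C(-142) - r = 8*(-142) - 1*6912 = -1136 - 6912 = -8048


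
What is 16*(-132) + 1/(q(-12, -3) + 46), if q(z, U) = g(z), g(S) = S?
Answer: -71807/34 ≈ -2112.0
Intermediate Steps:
q(z, U) = z
16*(-132) + 1/(q(-12, -3) + 46) = 16*(-132) + 1/(-12 + 46) = -2112 + 1/34 = -71807/34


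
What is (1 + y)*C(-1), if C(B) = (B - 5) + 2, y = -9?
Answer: 32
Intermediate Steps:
C(B) = -3 + B (C(B) = (-5 + B) + 2 = -3 + B)
(1 + y)*C(-1) = (1 - 9)*(-3 - 1) = -8*(-4) = 32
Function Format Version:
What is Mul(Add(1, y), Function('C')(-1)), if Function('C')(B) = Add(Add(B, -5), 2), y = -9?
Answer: 32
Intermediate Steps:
Function('C')(B) = Add(-3, B) (Function('C')(B) = Add(Add(-5, B), 2) = Add(-3, B))
Mul(Add(1, y), Function('C')(-1)) = Mul(Add(1, -9), Add(-3, -1)) = Mul(-8, -4) = 32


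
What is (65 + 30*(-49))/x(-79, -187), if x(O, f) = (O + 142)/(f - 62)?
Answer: 116615/21 ≈ 5553.1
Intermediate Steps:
x(O, f) = (142 + O)/(-62 + f)
(65 + 30*(-49))/x(-79, -187) = (65 + 30*(-49))/(((142 - 79)/(-62 - 187))) = (65 - 1470)/((63/(-249))) = -1405/((-1/249*63)) = -1405/(-21/83) = -1405*(-83/21) = 116615/21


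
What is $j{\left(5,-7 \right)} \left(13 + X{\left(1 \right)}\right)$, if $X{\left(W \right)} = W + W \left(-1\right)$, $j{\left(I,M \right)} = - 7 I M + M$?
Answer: $3094$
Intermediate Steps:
$j{\left(I,M \right)} = M - 7 I M$ ($j{\left(I,M \right)} = - 7 I M + M = M - 7 I M$)
$X{\left(W \right)} = 0$ ($X{\left(W \right)} = W - W = 0$)
$j{\left(5,-7 \right)} \left(13 + X{\left(1 \right)}\right) = - 7 \left(1 - 35\right) \left(13 + 0\right) = - 7 \left(1 - 35\right) 13 = \left(-7\right) \left(-34\right) 13 = 238 \cdot 13 = 3094$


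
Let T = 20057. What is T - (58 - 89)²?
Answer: 19096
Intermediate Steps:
T - (58 - 89)² = 20057 - (58 - 89)² = 20057 - 1*(-31)² = 20057 - 1*961 = 20057 - 961 = 19096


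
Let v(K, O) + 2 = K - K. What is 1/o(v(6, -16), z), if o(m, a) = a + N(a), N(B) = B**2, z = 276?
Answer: 1/76452 ≈ 1.3080e-5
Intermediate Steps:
v(K, O) = -2 (v(K, O) = -2 + (K - K) = -2 + 0 = -2)
o(m, a) = a + a**2
1/o(v(6, -16), z) = 1/(276*(1 + 276)) = 1/(276*277) = 1/76452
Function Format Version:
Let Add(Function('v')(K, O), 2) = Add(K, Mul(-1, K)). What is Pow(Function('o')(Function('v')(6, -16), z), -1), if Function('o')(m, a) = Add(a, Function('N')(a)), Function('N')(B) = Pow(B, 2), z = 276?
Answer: Rational(1, 76452) ≈ 1.3080e-5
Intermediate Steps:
Function('v')(K, O) = -2 (Function('v')(K, O) = Add(-2, Add(K, Mul(-1, K))) = Add(-2, 0) = -2)
Function('o')(m, a) = Add(a, Pow(a, 2))
Pow(Function('o')(Function('v')(6, -16), z), -1) = Pow(Mul(276, Add(1, 276)), -1) = Pow(Mul(276, 277), -1) = Pow(76452, -1) = Rational(1, 76452)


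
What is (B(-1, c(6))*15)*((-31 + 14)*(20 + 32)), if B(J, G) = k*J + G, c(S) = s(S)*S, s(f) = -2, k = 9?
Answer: 278460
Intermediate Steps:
c(S) = -2*S
B(J, G) = G + 9*J (B(J, G) = 9*J + G = G + 9*J)
(B(-1, c(6))*15)*((-31 + 14)*(20 + 32)) = ((-2*6 + 9*(-1))*15)*((-31 + 14)*(20 + 32)) = ((-12 - 9)*15)*(-17*52) = -21*15*(-884) = -315*(-884) = 278460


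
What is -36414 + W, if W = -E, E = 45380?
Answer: -81794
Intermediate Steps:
W = -45380 (W = -1*45380 = -45380)
-36414 + W = -36414 - 45380 = -81794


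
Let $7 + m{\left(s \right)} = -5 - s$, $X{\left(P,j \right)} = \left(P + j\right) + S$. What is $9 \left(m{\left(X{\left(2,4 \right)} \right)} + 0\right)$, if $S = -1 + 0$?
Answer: $-153$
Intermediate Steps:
$S = -1$
$X{\left(P,j \right)} = -1 + P + j$ ($X{\left(P,j \right)} = \left(P + j\right) - 1 = -1 + P + j$)
$m{\left(s \right)} = -12 - s$ ($m{\left(s \right)} = -7 - \left(5 + s\right) = -12 - s$)
$9 \left(m{\left(X{\left(2,4 \right)} \right)} + 0\right) = 9 \left(\left(-12 - \left(-1 + 2 + 4\right)\right) + 0\right) = 9 \left(\left(-12 - 5\right) + 0\right) = 9 \left(-17 + 0\right) = 9 \left(-17\right) = -153$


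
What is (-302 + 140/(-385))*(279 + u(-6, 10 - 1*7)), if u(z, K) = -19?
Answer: -864760/11 ≈ -78615.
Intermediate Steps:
(-302 + 140/(-385))*(279 + u(-6, 10 - 1*7)) = (-302 + 140/(-385))*(279 - 19) = (-302 + 140*(-1/385))*260 = (-302 - 4/11)*260 = -3326/11*260 = -864760/11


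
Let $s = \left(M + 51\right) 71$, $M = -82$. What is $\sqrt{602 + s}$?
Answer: $i \sqrt{1599} \approx 39.987 i$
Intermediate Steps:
$s = -2201$ ($s = \left(-82 + 51\right) 71 = \left(-31\right) 71 = -2201$)
$\sqrt{602 + s} = \sqrt{602 - 2201} = \sqrt{-1599} = i \sqrt{1599}$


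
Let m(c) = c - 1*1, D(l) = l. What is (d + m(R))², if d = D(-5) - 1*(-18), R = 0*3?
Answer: 144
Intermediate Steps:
R = 0
m(c) = -1 + c (m(c) = c - 1 = -1 + c)
d = 13 (d = -5 - 1*(-18) = -5 + 18 = 13)
(d + m(R))² = (13 + (-1 + 0))² = (13 - 1)² = 12² = 144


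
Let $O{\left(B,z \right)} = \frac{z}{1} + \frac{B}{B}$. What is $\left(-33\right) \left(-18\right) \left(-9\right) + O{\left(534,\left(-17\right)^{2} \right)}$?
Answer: $-5056$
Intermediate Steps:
$O{\left(B,z \right)} = 1 + z$ ($O{\left(B,z \right)} = z 1 + 1 = z + 1 = 1 + z$)
$\left(-33\right) \left(-18\right) \left(-9\right) + O{\left(534,\left(-17\right)^{2} \right)} = \left(-33\right) \left(-18\right) \left(-9\right) + \left(1 + \left(-17\right)^{2}\right) = 594 \left(-9\right) + \left(1 + 289\right) = -5346 + 290 = -5056$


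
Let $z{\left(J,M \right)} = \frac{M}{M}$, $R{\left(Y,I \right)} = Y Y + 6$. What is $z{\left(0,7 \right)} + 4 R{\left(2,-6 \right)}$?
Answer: $41$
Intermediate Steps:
$R{\left(Y,I \right)} = 6 + Y^{2}$ ($R{\left(Y,I \right)} = Y^{2} + 6 = 6 + Y^{2}$)
$z{\left(J,M \right)} = 1$
$z{\left(0,7 \right)} + 4 R{\left(2,-6 \right)} = 1 + 4 \left(6 + 2^{2}\right) = 1 + 4 \left(6 + 4\right) = 1 + 4 \cdot 10 = 1 + 40 = 41$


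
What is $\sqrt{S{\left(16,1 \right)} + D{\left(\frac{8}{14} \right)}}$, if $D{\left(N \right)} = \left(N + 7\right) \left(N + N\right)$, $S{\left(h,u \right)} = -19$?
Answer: $\frac{13 i \sqrt{3}}{7} \approx 3.2167 i$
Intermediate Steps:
$D{\left(N \right)} = 2 N \left(7 + N\right)$ ($D{\left(N \right)} = \left(7 + N\right) 2 N = 2 N \left(7 + N\right)$)
$\sqrt{S{\left(16,1 \right)} + D{\left(\frac{8}{14} \right)}} = \sqrt{-19 + 2 \cdot \frac{8}{14} \left(7 + \frac{8}{14}\right)} = \sqrt{-19 + 2 \cdot 8 \cdot \frac{1}{14} \left(7 + 8 \cdot \frac{1}{14}\right)} = \sqrt{-19 + 2 \cdot \frac{4}{7} \left(7 + \frac{4}{7}\right)} = \sqrt{-19 + 2 \cdot \frac{4}{7} \cdot \frac{53}{7}} = \sqrt{-19 + \frac{424}{49}} = \sqrt{- \frac{507}{49}} = \frac{13 i \sqrt{3}}{7}$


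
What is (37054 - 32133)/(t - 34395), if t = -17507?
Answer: -4921/51902 ≈ -0.094813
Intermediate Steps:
(37054 - 32133)/(t - 34395) = (37054 - 32133)/(-17507 - 34395) = 4921/(-51902) = 4921*(-1/51902) = -4921/51902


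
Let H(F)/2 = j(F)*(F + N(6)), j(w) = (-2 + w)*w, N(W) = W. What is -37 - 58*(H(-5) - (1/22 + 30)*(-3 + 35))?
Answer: 568341/11 ≈ 51667.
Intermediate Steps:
j(w) = w*(-2 + w)
H(F) = 2*F*(-2 + F)*(6 + F) (H(F) = 2*((F*(-2 + F))*(F + 6)) = 2*((F*(-2 + F))*(6 + F)) = 2*(F*(-2 + F)*(6 + F)) = 2*F*(-2 + F)*(6 + F))
-37 - 58*(H(-5) - (1/22 + 30)*(-3 + 35)) = -37 - 58*(2*(-5)*(-2 - 5)*(6 - 5) - (1/22 + 30)*(-3 + 35)) = -37 - 58*(2*(-5)*(-7)*1 - (1/22 + 30)*32) = -37 - 58*(70 - 661*32/22) = -37 - 58*(70 - 1*10576/11) = -37 - 58*(70 - 10576/11) = -37 - 58*(-9806/11) = -37 + 568748/11 = 568341/11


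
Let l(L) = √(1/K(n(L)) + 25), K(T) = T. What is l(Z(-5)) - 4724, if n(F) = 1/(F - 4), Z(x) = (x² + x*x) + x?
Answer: -4724 + √66 ≈ -4715.9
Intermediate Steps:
Z(x) = x + 2*x² (Z(x) = (x² + x²) + x = 2*x² + x = x + 2*x²)
n(F) = 1/(-4 + F)
l(L) = √(21 + L) (l(L) = √(1/(1/(-4 + L)) + 25) = √((-4 + L) + 25) = √(21 + L))
l(Z(-5)) - 4724 = √(21 - 5*(1 + 2*(-5))) - 4724 = √(21 - 5*(1 - 10)) - 4724 = √(21 - 5*(-9)) - 4724 = √(21 + 45) - 4724 = √66 - 4724 = -4724 + √66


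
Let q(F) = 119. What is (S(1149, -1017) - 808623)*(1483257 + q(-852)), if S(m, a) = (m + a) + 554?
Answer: -1198474355312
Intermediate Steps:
S(m, a) = 554 + a + m (S(m, a) = (a + m) + 554 = 554 + a + m)
(S(1149, -1017) - 808623)*(1483257 + q(-852)) = ((554 - 1017 + 1149) - 808623)*(1483257 + 119) = (686 - 808623)*1483376 = -807937*1483376 = -1198474355312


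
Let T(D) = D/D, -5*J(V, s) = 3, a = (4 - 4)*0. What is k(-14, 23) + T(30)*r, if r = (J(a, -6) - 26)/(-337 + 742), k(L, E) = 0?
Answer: -133/2025 ≈ -0.065679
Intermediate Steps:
a = 0 (a = 0*0 = 0)
J(V, s) = -⅗ (J(V, s) = -⅕*3 = -⅗)
r = -133/2025 (r = (-⅗ - 26)/(-337 + 742) = -133/5/405 = -133/5*1/405 = -133/2025 ≈ -0.065679)
T(D) = 1
k(-14, 23) + T(30)*r = 0 + 1*(-133/2025) = 0 - 133/2025 = -133/2025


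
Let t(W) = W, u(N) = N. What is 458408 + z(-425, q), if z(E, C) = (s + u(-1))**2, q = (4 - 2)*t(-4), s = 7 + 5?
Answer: 458529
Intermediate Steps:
s = 12
q = -8 (q = (4 - 2)*(-4) = 2*(-4) = -8)
z(E, C) = 121 (z(E, C) = (12 - 1)**2 = 11**2 = 121)
458408 + z(-425, q) = 458408 + 121 = 458529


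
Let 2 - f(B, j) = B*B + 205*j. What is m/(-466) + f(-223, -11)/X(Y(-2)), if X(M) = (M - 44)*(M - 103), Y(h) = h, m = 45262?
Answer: -872237/8155 ≈ -106.96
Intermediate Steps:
X(M) = (-103 + M)*(-44 + M) (X(M) = (-44 + M)*(-103 + M) = (-103 + M)*(-44 + M))
f(B, j) = 2 - B² - 205*j (f(B, j) = 2 - (B*B + 205*j) = 2 - (B² + 205*j) = 2 + (-B² - 205*j) = 2 - B² - 205*j)
m/(-466) + f(-223, -11)/X(Y(-2)) = 45262/(-466) + (2 - 1*(-223)² - 205*(-11))/(4532 + (-2)² - 147*(-2)) = 45262*(-1/466) + (2 - 1*49729 + 2255)/(4532 + 4 + 294) = -22631/233 + (2 - 49729 + 2255)/4830 = -22631/233 - 47472*1/4830 = -22631/233 - 344/35 = -872237/8155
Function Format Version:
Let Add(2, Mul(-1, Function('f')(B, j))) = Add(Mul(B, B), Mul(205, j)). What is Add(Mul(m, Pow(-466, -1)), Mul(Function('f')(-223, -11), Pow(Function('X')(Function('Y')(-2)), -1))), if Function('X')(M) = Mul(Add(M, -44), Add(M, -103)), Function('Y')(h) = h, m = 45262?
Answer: Rational(-872237, 8155) ≈ -106.96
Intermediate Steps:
Function('X')(M) = Mul(Add(-103, M), Add(-44, M)) (Function('X')(M) = Mul(Add(-44, M), Add(-103, M)) = Mul(Add(-103, M), Add(-44, M)))
Function('f')(B, j) = Add(2, Mul(-1, Pow(B, 2)), Mul(-205, j)) (Function('f')(B, j) = Add(2, Mul(-1, Add(Mul(B, B), Mul(205, j)))) = Add(2, Mul(-1, Add(Pow(B, 2), Mul(205, j)))) = Add(2, Add(Mul(-1, Pow(B, 2)), Mul(-205, j))) = Add(2, Mul(-1, Pow(B, 2)), Mul(-205, j)))
Add(Mul(m, Pow(-466, -1)), Mul(Function('f')(-223, -11), Pow(Function('X')(Function('Y')(-2)), -1))) = Add(Mul(45262, Pow(-466, -1)), Mul(Add(2, Mul(-1, Pow(-223, 2)), Mul(-205, -11)), Pow(Add(4532, Pow(-2, 2), Mul(-147, -2)), -1))) = Add(Mul(45262, Rational(-1, 466)), Mul(Add(2, Mul(-1, 49729), 2255), Pow(Add(4532, 4, 294), -1))) = Add(Rational(-22631, 233), Mul(Add(2, -49729, 2255), Pow(4830, -1))) = Add(Rational(-22631, 233), Mul(-47472, Rational(1, 4830))) = Add(Rational(-22631, 233), Rational(-344, 35)) = Rational(-872237, 8155)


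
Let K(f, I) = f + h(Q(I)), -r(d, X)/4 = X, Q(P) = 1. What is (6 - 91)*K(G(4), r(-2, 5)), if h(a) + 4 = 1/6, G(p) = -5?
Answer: 4505/6 ≈ 750.83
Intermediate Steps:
h(a) = -23/6 (h(a) = -4 + 1/6 = -23/6)
r(d, X) = -4*X
K(f, I) = -23/6 + f (K(f, I) = f - 23/6 = -23/6 + f)
(6 - 91)*K(G(4), r(-2, 5)) = (6 - 91)*(-23/6 - 5) = -85*(-53/6) = 4505/6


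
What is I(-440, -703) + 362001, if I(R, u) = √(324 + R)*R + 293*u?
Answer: 156022 - 880*I*√29 ≈ 1.5602e+5 - 4738.9*I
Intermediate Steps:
I(R, u) = 293*u + R*√(324 + R) (I(R, u) = R*√(324 + R) + 293*u = 293*u + R*√(324 + R))
I(-440, -703) + 362001 = (293*(-703) - 440*√(324 - 440)) + 362001 = (-205979 - 880*I*√29) + 362001 = 156022 - 880*I*√29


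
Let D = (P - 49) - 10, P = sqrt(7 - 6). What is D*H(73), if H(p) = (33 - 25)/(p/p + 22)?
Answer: -464/23 ≈ -20.174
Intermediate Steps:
P = 1 (P = sqrt(1) = 1)
H(p) = 8/23 (H(p) = 8/(1 + 22) = 8/23)
D = -58 (D = (1 - 49) - 10 = -48 - 10 = -58)
D*H(73) = -58*8/23 = -464/23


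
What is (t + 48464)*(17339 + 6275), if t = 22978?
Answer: 1687031388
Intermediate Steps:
(t + 48464)*(17339 + 6275) = (22978 + 48464)*(17339 + 6275) = 71442*23614 = 1687031388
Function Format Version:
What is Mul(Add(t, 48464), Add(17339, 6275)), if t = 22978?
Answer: 1687031388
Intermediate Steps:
Mul(Add(t, 48464), Add(17339, 6275)) = Mul(Add(22978, 48464), Add(17339, 6275)) = Mul(71442, 23614) = 1687031388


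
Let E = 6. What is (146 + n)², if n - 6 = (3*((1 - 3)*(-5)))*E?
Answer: 110224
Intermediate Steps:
n = 186 (n = 6 + (3*((1 - 3)*(-5)))*6 = 6 + (3*(-2*(-5)))*6 = 6 + (3*10)*6 = 6 + 30*6 = 6 + 180 = 186)
(146 + n)² = (146 + 186)² = 332² = 110224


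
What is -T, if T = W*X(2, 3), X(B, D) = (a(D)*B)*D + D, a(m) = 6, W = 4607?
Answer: -179673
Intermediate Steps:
X(B, D) = D + 6*B*D (X(B, D) = (6*B)*D + D = 6*B*D + D = D + 6*B*D)
T = 179673 (T = 4607*(3*(1 + 6*2)) = 4607*(3*(1 + 12)) = 4607*(3*13) = 4607*39 = 179673)
-T = -1*179673 = -179673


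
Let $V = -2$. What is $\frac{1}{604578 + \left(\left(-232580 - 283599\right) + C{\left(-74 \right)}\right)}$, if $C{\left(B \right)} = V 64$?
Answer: $\frac{1}{88271} \approx 1.1329 \cdot 10^{-5}$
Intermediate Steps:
$C{\left(B \right)} = -128$ ($C{\left(B \right)} = \left(-2\right) 64 = -128$)
$\frac{1}{604578 + \left(\left(-232580 - 283599\right) + C{\left(-74 \right)}\right)} = \frac{1}{604578 - 516307} = \frac{1}{88271}$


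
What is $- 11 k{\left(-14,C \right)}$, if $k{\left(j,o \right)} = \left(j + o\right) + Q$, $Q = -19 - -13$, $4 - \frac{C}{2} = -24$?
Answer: $-396$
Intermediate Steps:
$C = 56$ ($C = 8 - -48 = 8 + 48 = 56$)
$Q = -6$ ($Q = -19 + 13 = -6$)
$k{\left(j,o \right)} = -6 + j + o$ ($k{\left(j,o \right)} = \left(j + o\right) - 6 = -6 + j + o$)
$- 11 k{\left(-14,C \right)} = - 11 \left(-6 - 14 + 56\right) = \left(-11\right) 36 = -396$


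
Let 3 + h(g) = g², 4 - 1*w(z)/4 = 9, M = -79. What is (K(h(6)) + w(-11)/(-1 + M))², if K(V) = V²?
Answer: 18983449/16 ≈ 1.1865e+6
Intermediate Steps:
w(z) = -20 (w(z) = 16 - 4*9 = 16 - 36 = -20)
h(g) = -3 + g²
(K(h(6)) + w(-11)/(-1 + M))² = ((-3 + 6²)² - 20/(-1 - 79))² = ((-3 + 36)² - 20/(-80))² = (33² - 20*(-1/80))² = (1089 + ¼)² = (4357/4)² = 18983449/16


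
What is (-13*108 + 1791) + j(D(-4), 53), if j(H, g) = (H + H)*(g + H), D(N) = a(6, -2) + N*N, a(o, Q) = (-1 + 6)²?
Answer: 8095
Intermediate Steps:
a(o, Q) = 25 (a(o, Q) = 5² = 25)
D(N) = 25 + N² (D(N) = 25 + N*N = 25 + N²)
j(H, g) = 2*H*(H + g) (j(H, g) = (2*H)*(H + g) = 2*H*(H + g))
(-13*108 + 1791) + j(D(-4), 53) = (-13*108 + 1791) + 2*(25 + (-4)²)*((25 + (-4)²) + 53) = (-1404 + 1791) + 2*(25 + 16)*((25 + 16) + 53) = 387 + 2*41*(41 + 53) = 387 + 2*41*94 = 387 + 7708 = 8095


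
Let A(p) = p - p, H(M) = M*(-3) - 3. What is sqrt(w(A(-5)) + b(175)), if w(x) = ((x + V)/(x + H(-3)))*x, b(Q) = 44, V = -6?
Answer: 2*sqrt(11) ≈ 6.6332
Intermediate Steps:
H(M) = -3 - 3*M (H(M) = -3*M - 3 = -3 - 3*M)
A(p) = 0
w(x) = x*(-6 + x)/(6 + x) (w(x) = ((x - 6)/(x + (-3 - 3*(-3))))*x = ((-6 + x)/(x + (-3 + 9)))*x = ((-6 + x)/(x + 6))*x = ((-6 + x)/(6 + x))*x = x*(-6 + x)/(6 + x))
sqrt(w(A(-5)) + b(175)) = sqrt(0*(-6 + 0)/(6 + 0) + 44) = sqrt(0*(-6)/6 + 44) = sqrt(0*(1/6)*(-6) + 44) = sqrt(0 + 44) = sqrt(44) = 2*sqrt(11)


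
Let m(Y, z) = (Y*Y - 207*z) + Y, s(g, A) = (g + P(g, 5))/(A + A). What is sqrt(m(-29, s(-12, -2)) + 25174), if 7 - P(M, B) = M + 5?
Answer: sqrt(104358)/2 ≈ 161.52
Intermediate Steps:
P(M, B) = 2 - M (P(M, B) = 7 - (M + 5) = 7 - (5 + M) = 7 + (-5 - M) = 2 - M)
s(g, A) = 1/A (s(g, A) = (g + (2 - g))/(A + A) = 2/((2*A)) = 2*(1/(2*A)) = 1/A)
m(Y, z) = Y + Y**2 - 207*z (m(Y, z) = (Y**2 - 207*z) + Y = Y + Y**2 - 207*z)
sqrt(m(-29, s(-12, -2)) + 25174) = sqrt((-29 + (-29)**2 - 207/(-2)) + 25174) = sqrt((-29 + 841 - 207*(-1/2)) + 25174) = sqrt((-29 + 841 + 207/2) + 25174) = sqrt(1831/2 + 25174) = sqrt(52179/2) = sqrt(104358)/2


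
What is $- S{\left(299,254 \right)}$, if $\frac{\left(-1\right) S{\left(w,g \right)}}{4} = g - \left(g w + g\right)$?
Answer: $-303784$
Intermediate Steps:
$S{\left(w,g \right)} = 4 g w$ ($S{\left(w,g \right)} = - 4 \left(g - \left(g w + g\right)\right) = - 4 \left(g - \left(g + g w\right)\right) = - 4 \left(- g w\right) = 4 g w$)
$- S{\left(299,254 \right)} = - 4 \cdot 254 \cdot 299 = \left(-1\right) 303784 = -303784$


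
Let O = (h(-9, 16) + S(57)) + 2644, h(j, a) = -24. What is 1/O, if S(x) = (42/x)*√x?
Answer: 12445/32605753 - 7*√57/65211506 ≈ 0.00038087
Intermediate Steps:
S(x) = 42/√x
O = 2620 + 14*√57/19 (O = (-24 + 42/√57) + 2644 = (-24 + 42*(√57/57)) + 2644 = (-24 + 14*√57/19) + 2644 = 2620 + 14*√57/19 ≈ 2625.6)
1/O = 1/(2620 + 14*√57/19)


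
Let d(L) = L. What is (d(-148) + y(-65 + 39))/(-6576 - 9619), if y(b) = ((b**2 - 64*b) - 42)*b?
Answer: 59896/16195 ≈ 3.6984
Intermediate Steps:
y(b) = b*(-42 + b**2 - 64*b) (y(b) = (-42 + b**2 - 64*b)*b = b*(-42 + b**2 - 64*b))
(d(-148) + y(-65 + 39))/(-6576 - 9619) = (-148 + (-65 + 39)*(-42 + (-65 + 39)**2 - 64*(-65 + 39)))/(-6576 - 9619) = (-148 - 26*(-42 + (-26)**2 - 64*(-26)))/(-16195) = (-148 - 26*(-42 + 676 + 1664))*(-1/16195) = (-148 - 26*2298)*(-1/16195) = (-148 - 59748)*(-1/16195) = -59896*(-1/16195) = 59896/16195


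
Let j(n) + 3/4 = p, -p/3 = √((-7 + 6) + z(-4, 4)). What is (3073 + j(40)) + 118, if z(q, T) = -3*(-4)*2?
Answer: 12761/4 - 3*√23 ≈ 3175.9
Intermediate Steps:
z(q, T) = 24 (z(q, T) = 12*2 = 24)
p = -3*√23 (p = -3*√((-7 + 6) + 24) = -3*√(-1 + 24) = -3*√23 ≈ -14.387)
j(n) = -¾ - 3*√23
(3073 + j(40)) + 118 = (3073 + (-¾ - 3*√23)) + 118 = (12289/4 - 3*√23) + 118 = 12761/4 - 3*√23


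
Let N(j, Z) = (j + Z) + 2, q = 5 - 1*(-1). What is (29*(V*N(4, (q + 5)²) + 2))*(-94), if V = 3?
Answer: -1044058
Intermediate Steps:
q = 6 (q = 5 + 1 = 6)
N(j, Z) = 2 + Z + j (N(j, Z) = (Z + j) + 2 = 2 + Z + j)
(29*(V*N(4, (q + 5)²) + 2))*(-94) = (29*(3*(2 + (6 + 5)² + 4) + 2))*(-94) = (29*(3*(2 + 11² + 4) + 2))*(-94) = (29*(3*(2 + 121 + 4) + 2))*(-94) = (29*(3*127 + 2))*(-94) = (29*(381 + 2))*(-94) = (29*383)*(-94) = 11107*(-94) = -1044058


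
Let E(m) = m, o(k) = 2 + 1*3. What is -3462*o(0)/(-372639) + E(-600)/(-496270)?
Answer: 293800570/6164318551 ≈ 0.047661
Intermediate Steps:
o(k) = 5 (o(k) = 2 + 3 = 5)
-3462*o(0)/(-372639) + E(-600)/(-496270) = -3462*5/(-372639) - 600/(-496270) = -17310*(-1/372639) - 600*(-1/496270) = 5770/124213 + 60/49627 = 293800570/6164318551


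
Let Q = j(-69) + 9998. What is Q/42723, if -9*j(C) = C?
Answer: 30017/128169 ≈ 0.23420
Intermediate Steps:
j(C) = -C/9
Q = 30017/3 (Q = -⅑*(-69) + 9998 = 23/3 + 9998 = 30017/3 ≈ 10006.)
Q/42723 = (30017/3)/42723 = (30017/3)*(1/42723) = 30017/128169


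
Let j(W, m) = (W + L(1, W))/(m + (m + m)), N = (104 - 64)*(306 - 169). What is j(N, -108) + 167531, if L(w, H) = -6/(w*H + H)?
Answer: 297424610723/1775520 ≈ 1.6751e+5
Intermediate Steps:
N = 5480 (N = 40*137 = 5480)
L(w, H) = -6/(H + H*w) (L(w, H) = -6/(H*w + H) = -6/(H + H*w))
j(W, m) = (W - 3/W)/(3*m) (j(W, m) = (W - 6/(W*(1 + 1)))/(m + (m + m)) = (W - 6/(W*2))/(m + 2*m) = (W - 6*½/W)/((3*m)) = (W - 3/W)*(1/(3*m)) = (W - 3/W)/(3*m))
j(N, -108) + 167531 = (⅓)*(-3 + 5480²)/(5480*(-108)) + 167531 = (⅓)*(1/5480)*(-1/108)*(-3 + 30030400) + 167531 = (⅓)*(1/5480)*(-1/108)*30030397 + 167531 = -30030397/1775520 + 167531 = 297424610723/1775520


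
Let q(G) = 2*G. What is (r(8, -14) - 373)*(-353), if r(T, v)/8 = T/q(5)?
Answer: 647049/5 ≈ 1.2941e+5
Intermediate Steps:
r(T, v) = 4*T/5 (r(T, v) = 8*(T/((2*5))) = 8*(T/10) = 4*T/5)
(r(8, -14) - 373)*(-353) = ((⅘)*8 - 373)*(-353) = (32/5 - 373)*(-353) = -1833/5*(-353) = 647049/5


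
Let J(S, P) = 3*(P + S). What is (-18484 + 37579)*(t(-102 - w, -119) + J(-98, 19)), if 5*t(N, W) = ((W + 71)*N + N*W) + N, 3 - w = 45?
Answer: 33511725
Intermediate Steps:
w = -42 (w = 3 - 1*45 = 3 - 45 = -42)
t(N, W) = N/5 + N*W/5 + N*(71 + W)/5 (t(N, W) = (((W + 71)*N + N*W) + N)/5 = (((71 + W)*N + N*W) + N)/5 = ((N*(71 + W) + N*W) + N)/5 = ((N*W + N*(71 + W)) + N)/5 = (N + N*W + N*(71 + W))/5 = N/5 + N*W/5 + N*(71 + W)/5)
J(S, P) = 3*P + 3*S
(-18484 + 37579)*(t(-102 - w, -119) + J(-98, 19)) = (-18484 + 37579)*(2*(-102 - 1*(-42))*(36 - 119)/5 + (3*19 + 3*(-98))) = 19095*((⅖)*(-102 + 42)*(-83) + (57 - 294)) = 19095*((⅖)*(-60)*(-83) - 237) = 19095*(1992 - 237) = 19095*1755 = 33511725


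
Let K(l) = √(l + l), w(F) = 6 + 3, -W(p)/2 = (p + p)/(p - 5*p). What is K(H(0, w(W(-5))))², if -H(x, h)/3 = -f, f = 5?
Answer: 30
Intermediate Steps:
W(p) = 1 (W(p) = -2*(p + p)/(p - 5*p) = -2*2*p/((-4*p)) = -2*2*p*(-1/(4*p)) = -2*(-½) = 1)
w(F) = 9
H(x, h) = 15 (H(x, h) = -(-3)*5 = -3*(-5) = 15)
K(l) = √2*√l (K(l) = √(2*l) = √2*√l)
K(H(0, w(W(-5))))² = (√2*√15)² = (√30)² = 30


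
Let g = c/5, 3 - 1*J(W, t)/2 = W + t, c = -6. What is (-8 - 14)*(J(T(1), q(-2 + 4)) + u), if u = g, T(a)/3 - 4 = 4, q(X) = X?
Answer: 5192/5 ≈ 1038.4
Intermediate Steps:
T(a) = 24 (T(a) = 12 + 3*4 = 12 + 12 = 24)
J(W, t) = 6 - 2*W - 2*t (J(W, t) = 6 - 2*(W + t) = 6 + (-2*W - 2*t) = 6 - 2*W - 2*t)
g = -6/5 ≈ -1.2000
u = -6/5 ≈ -1.2000
(-8 - 14)*(J(T(1), q(-2 + 4)) + u) = (-8 - 14)*((6 - 2*24 - 2*(-2 + 4)) - 6/5) = -22*((6 - 48 - 2*2) - 6/5) = -22*((6 - 48 - 4) - 6/5) = -22*(-46 - 6/5) = -22*(-236/5) = 5192/5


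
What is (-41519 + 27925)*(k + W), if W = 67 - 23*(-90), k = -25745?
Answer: 320927152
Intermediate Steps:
W = 2137 (W = 67 + 2070 = 2137)
(-41519 + 27925)*(k + W) = (-41519 + 27925)*(-25745 + 2137) = -13594*(-23608) = 320927152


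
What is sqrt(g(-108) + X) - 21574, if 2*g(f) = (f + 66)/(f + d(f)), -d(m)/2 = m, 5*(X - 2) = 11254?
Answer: -21574 + sqrt(2027345)/30 ≈ -21527.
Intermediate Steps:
X = 11264/5 (X = 2 + (1/5)*11254 = 2 + 11254/5 = 11264/5 ≈ 2252.8)
d(m) = -2*m
g(f) = -(66 + f)/(2*f) (g(f) = ((f + 66)/(f - 2*f))/2 = ((66 + f)/((-f)))/2 = ((66 + f)*(-1/f))/2 = (-(66 + f)/f)/2 = -(66 + f)/(2*f))
sqrt(g(-108) + X) - 21574 = sqrt((1/2)*(-66 - 1*(-108))/(-108) + 11264/5) - 21574 = sqrt((1/2)*(-1/108)*(-66 + 108) + 11264/5) - 21574 = sqrt((1/2)*(-1/108)*42 + 11264/5) - 21574 = sqrt(-7/36 + 11264/5) - 21574 = sqrt(405469/180) - 21574 = sqrt(2027345)/30 - 21574 = -21574 + sqrt(2027345)/30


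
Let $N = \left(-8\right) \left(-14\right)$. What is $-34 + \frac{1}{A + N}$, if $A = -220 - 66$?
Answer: $- \frac{5917}{174} \approx -34.006$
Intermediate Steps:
$N = 112$
$A = -286$ ($A = -220 - 66 = -286$)
$-34 + \frac{1}{A + N} = -34 + \frac{1}{-286 + 112} = -34 + \frac{1}{-174} = -34 - \frac{1}{174} = - \frac{5917}{174}$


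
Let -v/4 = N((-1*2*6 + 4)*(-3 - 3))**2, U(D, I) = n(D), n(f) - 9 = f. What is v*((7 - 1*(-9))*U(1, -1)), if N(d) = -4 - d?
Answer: -1730560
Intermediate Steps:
n(f) = 9 + f
U(D, I) = 9 + D
v = -10816 (v = -4*(-4 - (-1*2*6 + 4)*(-3 - 3))**2 = -4*(-4 - (-2*6 + 4)*(-6))**2 = -4*(-4 - (-12 + 4)*(-6))**2 = -4*(-4 - (-8)*(-6))**2 = -4*(-4 - 1*48)**2 = -4*(-4 - 48)**2 = -4*(-52)**2 = -4*2704 = -10816)
v*((7 - 1*(-9))*U(1, -1)) = -10816*(7 - 1*(-9))*(9 + 1) = -10816*(7 + 9)*10 = -173056*10 = -10816*160 = -1730560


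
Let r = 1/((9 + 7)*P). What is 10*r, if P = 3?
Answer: 5/24 ≈ 0.20833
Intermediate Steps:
r = 1/48 (r = 1/((9 + 7)*3) = (1/3)/16 = (1/16)*(1/3) = 1/48 ≈ 0.020833)
10*r = 10*(1/48) = 5/24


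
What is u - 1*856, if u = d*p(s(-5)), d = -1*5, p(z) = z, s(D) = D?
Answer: -831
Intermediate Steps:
d = -5
u = 25 (u = -5*(-5) = 25)
u - 1*856 = 25 - 1*856 = 25 - 856 = -831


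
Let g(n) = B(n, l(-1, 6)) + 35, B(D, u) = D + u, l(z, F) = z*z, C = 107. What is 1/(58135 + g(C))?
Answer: 1/58278 ≈ 1.7159e-5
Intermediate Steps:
l(z, F) = z²
g(n) = 36 + n (g(n) = (n + (-1)²) + 35 = (n + 1) + 35 = (1 + n) + 35 = 36 + n)
1/(58135 + g(C)) = 1/(58135 + (36 + 107)) = 1/(58135 + 143) = 1/58278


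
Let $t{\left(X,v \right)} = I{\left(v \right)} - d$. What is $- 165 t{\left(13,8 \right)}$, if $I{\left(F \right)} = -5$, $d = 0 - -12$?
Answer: $2805$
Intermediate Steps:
$d = 12$ ($d = 0 + 12 = 12$)
$t{\left(X,v \right)} = -17$ ($t{\left(X,v \right)} = -5 - 12 = -17$)
$- 165 t{\left(13,8 \right)} = \left(-165\right) \left(-17\right) = 2805$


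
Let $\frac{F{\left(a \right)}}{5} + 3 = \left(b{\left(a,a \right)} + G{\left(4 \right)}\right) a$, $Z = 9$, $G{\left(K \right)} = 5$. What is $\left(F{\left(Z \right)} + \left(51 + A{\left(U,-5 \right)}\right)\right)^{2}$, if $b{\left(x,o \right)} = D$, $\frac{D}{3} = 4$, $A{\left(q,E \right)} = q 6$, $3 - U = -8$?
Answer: $751689$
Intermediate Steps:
$U = 11$ ($U = 3 - -8 = 3 + 8 = 11$)
$A{\left(q,E \right)} = 6 q$
$D = 12$ ($D = 3 \cdot 4 = 12$)
$b{\left(x,o \right)} = 12$
$F{\left(a \right)} = -15 + 85 a$ ($F{\left(a \right)} = -15 + 5 \left(12 + 5\right) a = -15 + 5 \cdot 17 a = -15 + 85 a$)
$\left(F{\left(Z \right)} + \left(51 + A{\left(U,-5 \right)}\right)\right)^{2} = \left(\left(-15 + 85 \cdot 9\right) + \left(51 + 6 \cdot 11\right)\right)^{2} = \left(\left(-15 + 765\right) + \left(51 + 66\right)\right)^{2} = \left(750 + 117\right)^{2} = 867^{2} = 751689$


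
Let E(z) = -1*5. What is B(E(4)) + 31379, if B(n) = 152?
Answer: 31531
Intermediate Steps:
E(z) = -5
B(E(4)) + 31379 = 152 + 31379 = 31531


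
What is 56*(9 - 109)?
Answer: -5600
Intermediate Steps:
56*(9 - 109) = 56*(-100) = -5600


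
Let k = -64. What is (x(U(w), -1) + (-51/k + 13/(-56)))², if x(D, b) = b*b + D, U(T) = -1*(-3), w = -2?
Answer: 4182025/200704 ≈ 20.837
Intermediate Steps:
U(T) = 3
x(D, b) = D + b² (x(D, b) = b² + D = D + b²)
(x(U(w), -1) + (-51/k + 13/(-56)))² = ((3 + (-1)²) + (-51/(-64) + 13/(-56)))² = ((3 + 1) + (-51*(-1/64) + 13*(-1/56)))² = (4 + (51/64 - 13/56))² = (4 + 253/448)² = (2045/448)² = 4182025/200704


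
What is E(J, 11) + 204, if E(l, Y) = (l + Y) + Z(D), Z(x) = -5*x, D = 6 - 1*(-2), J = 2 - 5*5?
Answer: 152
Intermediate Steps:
J = -23 (J = 2 - 25 = -23)
D = 8 (D = 6 + 2 = 8)
E(l, Y) = -40 + Y + l (E(l, Y) = (l + Y) - 5*8 = (Y + l) - 40 = -40 + Y + l)
E(J, 11) + 204 = (-40 + 11 - 23) + 204 = -52 + 204 = 152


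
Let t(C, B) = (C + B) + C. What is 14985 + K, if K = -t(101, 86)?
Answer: 14697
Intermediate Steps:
t(C, B) = B + 2*C (t(C, B) = (B + C) + C = B + 2*C)
K = -288 (K = -(86 + 2*101) = -(86 + 202) = -1*288 = -288)
14985 + K = 14985 - 288 = 14697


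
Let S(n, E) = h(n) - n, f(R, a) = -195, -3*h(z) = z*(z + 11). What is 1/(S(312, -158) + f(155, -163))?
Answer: -1/34099 ≈ -2.9326e-5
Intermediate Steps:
h(z) = -z*(11 + z)/3 (h(z) = -z*(z + 11)/3 = -z*(11 + z)/3)
S(n, E) = -n - n*(11 + n)/3 (S(n, E) = -n*(11 + n)/3 - n = -n - n*(11 + n)/3)
1/(S(312, -158) + f(155, -163)) = 1/((1/3)*312*(-14 - 1*312) - 195) = 1/((1/3)*312*(-14 - 312) - 195) = 1/((1/3)*312*(-326) - 195) = 1/(-33904 - 195) = 1/(-34099) = -1/34099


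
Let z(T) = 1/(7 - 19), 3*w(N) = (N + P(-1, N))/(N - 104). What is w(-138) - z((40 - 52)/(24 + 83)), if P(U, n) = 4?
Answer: 389/1452 ≈ 0.26791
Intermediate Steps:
w(N) = (4 + N)/(3*(-104 + N)) (w(N) = ((N + 4)/(N - 104))/3 = ((4 + N)/(-104 + N))/3 = (4 + N)/(3*(-104 + N)))
z(T) = -1/12 (z(T) = 1/(-12) = -1/12)
w(-138) - z((40 - 52)/(24 + 83)) = (4 - 138)/(3*(-104 - 138)) - 1*(-1/12) = (⅓)*(-134)/(-242) + 1/12 = (⅓)*(-1/242)*(-134) + 1/12 = 67/363 + 1/12 = 389/1452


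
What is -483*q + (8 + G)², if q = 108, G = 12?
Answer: -51764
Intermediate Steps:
-483*q + (8 + G)² = -483*108 + (8 + 12)² = -52164 + 20² = -52164 + 400 = -51764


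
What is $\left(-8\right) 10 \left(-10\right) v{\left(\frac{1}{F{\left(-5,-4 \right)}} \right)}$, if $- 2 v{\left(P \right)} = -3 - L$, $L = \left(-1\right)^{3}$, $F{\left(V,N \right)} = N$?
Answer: $800$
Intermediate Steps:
$L = -1$
$v{\left(P \right)} = 1$ ($v{\left(P \right)} = - \frac{-3 - -1}{2} = - \frac{-3 + 1}{2} = \left(- \frac{1}{2}\right) \left(-2\right) = 1$)
$\left(-8\right) 10 \left(-10\right) v{\left(\frac{1}{F{\left(-5,-4 \right)}} \right)} = \left(-8\right) 10 \left(-10\right) 1 = \left(-80\right) \left(-10\right) 1 = 800 \cdot 1 = 800$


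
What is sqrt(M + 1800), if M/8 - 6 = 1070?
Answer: 2*sqrt(2602) ≈ 102.02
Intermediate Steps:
M = 8608 (M = 48 + 8*1070 = 48 + 8560 = 8608)
sqrt(M + 1800) = sqrt(8608 + 1800) = sqrt(10408) = 2*sqrt(2602)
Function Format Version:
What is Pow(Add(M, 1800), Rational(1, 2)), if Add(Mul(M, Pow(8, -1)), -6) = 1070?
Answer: Mul(2, Pow(2602, Rational(1, 2))) ≈ 102.02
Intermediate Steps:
M = 8608 (M = Add(48, Mul(8, 1070)) = Add(48, 8560) = 8608)
Pow(Add(M, 1800), Rational(1, 2)) = Pow(Add(8608, 1800), Rational(1, 2)) = Pow(10408, Rational(1, 2)) = Mul(2, Pow(2602, Rational(1, 2)))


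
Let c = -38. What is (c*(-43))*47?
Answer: 76798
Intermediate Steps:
(c*(-43))*47 = -38*(-43)*47 = 1634*47 = 76798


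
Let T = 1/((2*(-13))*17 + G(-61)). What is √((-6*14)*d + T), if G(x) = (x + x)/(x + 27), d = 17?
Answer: I*√79321541153/7453 ≈ 37.789*I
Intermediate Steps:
G(x) = 2*x/(27 + x) (G(x) = (2*x)/(27 + x) = 2*x/(27 + x))
T = -17/7453 (T = 1/((2*(-13))*17 + 2*(-61)/(27 - 61)) = 1/(-26*17 + 2*(-61)/(-34)) = 1/(-442 + 2*(-61)*(-1/34)) = 1/(-442 + 61/17) = 1/(-7453/17) = -17/7453 ≈ -0.0022810)
√((-6*14)*d + T) = √(-6*14*17 - 17/7453) = √(-84*17 - 17/7453) = √(-1428 - 17/7453) = √(-10642901/7453) = I*√79321541153/7453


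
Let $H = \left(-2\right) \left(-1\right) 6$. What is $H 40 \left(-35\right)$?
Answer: $-16800$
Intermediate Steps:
$H = 12$ ($H = 2 \cdot 6 = 12$)
$H 40 \left(-35\right) = 12 \cdot 40 \left(-35\right) = 480 \left(-35\right) = -16800$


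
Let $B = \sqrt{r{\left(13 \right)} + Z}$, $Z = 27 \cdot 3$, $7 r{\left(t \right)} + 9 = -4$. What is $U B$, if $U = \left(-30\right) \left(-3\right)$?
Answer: $\frac{90 \sqrt{3878}}{7} \approx 800.66$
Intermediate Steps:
$r{\left(t \right)} = - \frac{13}{7}$ ($r{\left(t \right)} = - \frac{9}{7} + \frac{1}{7} \left(-4\right) = - \frac{9}{7} - \frac{4}{7} = - \frac{13}{7}$)
$U = 90$
$Z = 81$
$B = \frac{\sqrt{3878}}{7}$ ($B = \sqrt{- \frac{13}{7} + 81} = \sqrt{\frac{554}{7}} = \frac{\sqrt{3878}}{7} \approx 8.8962$)
$U B = 90 \frac{\sqrt{3878}}{7} = \frac{90 \sqrt{3878}}{7}$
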